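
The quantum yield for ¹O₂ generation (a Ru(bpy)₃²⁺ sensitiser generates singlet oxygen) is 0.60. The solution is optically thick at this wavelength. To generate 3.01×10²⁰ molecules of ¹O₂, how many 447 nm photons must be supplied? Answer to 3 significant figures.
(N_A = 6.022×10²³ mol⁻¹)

Product: 3.01×10²⁰ / 6.022×10²³ = 4.998×10⁻⁴ mol.
Photons that must be absorbed: 4.998×10⁻⁴ / 0.60 = 8.330×10⁻⁴ mol.
Photon count: 8.330×10⁻⁴ × 6.022×10²³ = 5.02×10²⁰.

5.02×10²⁰ photons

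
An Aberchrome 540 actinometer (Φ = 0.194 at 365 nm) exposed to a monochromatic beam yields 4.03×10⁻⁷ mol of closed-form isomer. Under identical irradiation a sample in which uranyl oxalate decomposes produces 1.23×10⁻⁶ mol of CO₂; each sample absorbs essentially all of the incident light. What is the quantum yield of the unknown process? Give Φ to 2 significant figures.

Φ = 0.59

Photons absorbed by the actinometer: 4.03×10⁻⁷ / 0.194 = 2.077×10⁻⁶ mol.
Φ(unknown) = 1.23×10⁻⁶ / 2.077×10⁻⁶ = 0.59.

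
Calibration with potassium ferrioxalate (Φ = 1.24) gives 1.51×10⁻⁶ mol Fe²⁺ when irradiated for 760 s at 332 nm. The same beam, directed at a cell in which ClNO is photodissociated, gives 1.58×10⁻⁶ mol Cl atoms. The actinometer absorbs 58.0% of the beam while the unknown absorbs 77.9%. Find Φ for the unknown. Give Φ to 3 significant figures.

Φ = 0.966

Photons absorbed by the actinometer: 1.51×10⁻⁶ / 1.24 = 1.218×10⁻⁶ mol.
Incident flux: 1.218×10⁻⁶ / 0.580 = 2.100×10⁻⁶ einstein.
Absorbed by unknown: 0.779 × 2.100×10⁻⁶ = 1.636×10⁻⁶ mol.
Φ(unknown) = 1.58×10⁻⁶ / 1.636×10⁻⁶ = 0.966.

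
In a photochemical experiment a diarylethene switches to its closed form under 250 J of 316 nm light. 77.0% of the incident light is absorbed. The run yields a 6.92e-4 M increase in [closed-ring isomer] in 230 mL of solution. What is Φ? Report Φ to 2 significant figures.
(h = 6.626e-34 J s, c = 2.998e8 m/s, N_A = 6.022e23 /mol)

Φ = 0.31

Product: (6.92e-4 M)(0.23 L) = 1.592e-4 mol.
Photon energy at 316 nm: hc/λ = (6.626e-34)(2.998e8)/(316e-9) = 6.286e-19 J.
Photons incident: 250 / 6.286e-19 = 3.977e20, i.e. 3.977e20/6.022e23 = 6.604e-4 mol.
Photons absorbed: 0.770 × 6.604e-4 = 5.085e-4 mol.
Φ = 1.592e-4 mol / 5.085e-4 mol photons = 0.31.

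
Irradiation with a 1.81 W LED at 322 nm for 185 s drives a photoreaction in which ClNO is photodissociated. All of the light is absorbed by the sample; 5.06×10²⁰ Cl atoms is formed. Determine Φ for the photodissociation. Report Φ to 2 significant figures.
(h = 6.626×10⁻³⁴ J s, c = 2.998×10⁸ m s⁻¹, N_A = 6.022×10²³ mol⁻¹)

Φ = 0.93

Product: 5.06×10²⁰ / 6.022×10²³ = 8.403×10⁻⁴ mol.
Photon energy at 322 nm: hc/λ = (6.626×10⁻³⁴)(2.998×10⁸)/(322×10⁻⁹) = 6.169×10⁻¹⁹ J.
Energy delivered: (1.81 W)(185 s) = 334.9 J.
Photons incident: 334.9 / 6.169×10⁻¹⁹ = 5.429×10²⁰, i.e. 5.429×10²⁰/6.022×10²³ = 9.015×10⁻⁴ mol.
Φ = 8.403×10⁻⁴ mol / 9.015×10⁻⁴ mol photons = 0.93.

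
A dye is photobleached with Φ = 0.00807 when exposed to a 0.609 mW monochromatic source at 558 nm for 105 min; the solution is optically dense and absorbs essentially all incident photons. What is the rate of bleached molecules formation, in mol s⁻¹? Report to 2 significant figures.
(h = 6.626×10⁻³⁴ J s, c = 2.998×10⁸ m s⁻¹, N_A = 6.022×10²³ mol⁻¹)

2.3×10⁻¹¹ mol s⁻¹

Photon energy at 558 nm: hc/λ = (6.626×10⁻³⁴)(2.998×10⁸)/(558×10⁻⁹) = 3.560×10⁻¹⁹ J.
Energy delivered: (0.609 mW)(6300 s) = 3.837 J.
Photons incident: 3.837 / 3.560×10⁻¹⁹ = 1.078×10¹⁹, i.e. 1.078×10¹⁹/6.022×10²³ = 1.790×10⁻⁵ mol.
Product formed: 0.00807 × 1.790×10⁻⁵ = 1.445×10⁻⁷ mol.
Rate: 1.445×10⁻⁷ / 6300 s = 2.3×10⁻¹¹ mol s⁻¹.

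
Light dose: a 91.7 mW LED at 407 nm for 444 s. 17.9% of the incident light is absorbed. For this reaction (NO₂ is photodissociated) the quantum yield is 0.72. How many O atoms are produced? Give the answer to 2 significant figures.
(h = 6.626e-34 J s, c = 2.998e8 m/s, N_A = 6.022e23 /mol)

1.1e19 atoms

Photon energy at 407 nm: hc/λ = (6.626e-34)(2.998e8)/(407e-9) = 4.881e-19 J.
Energy delivered: (91.7 mW)(444 s) = 40.71 J.
Photons incident: 40.71 / 4.881e-19 = 8.341e19, i.e. 8.341e19/6.022e23 = 1.385e-4 mol.
Photons absorbed: 0.179 × 1.385e-4 = 2.479e-5 mol.
Product: Φ × n_abs = 0.72 × 2.479e-5 = 1.785e-5 mol.
As a count: 1.785e-5 × 6.022e23 = 1.1e19.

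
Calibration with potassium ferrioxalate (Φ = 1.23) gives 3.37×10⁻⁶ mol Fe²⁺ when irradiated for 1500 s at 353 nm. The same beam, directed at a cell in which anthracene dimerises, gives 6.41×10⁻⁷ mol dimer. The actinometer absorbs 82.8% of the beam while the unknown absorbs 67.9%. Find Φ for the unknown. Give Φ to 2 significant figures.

Photons absorbed by the actinometer: 3.37×10⁻⁶ / 1.23 = 2.740×10⁻⁶ mol.
Incident flux: 2.740×10⁻⁶ / 0.828 = 3.309×10⁻⁶ einstein.
Absorbed by unknown: 0.679 × 3.309×10⁻⁶ = 2.247×10⁻⁶ mol.
Φ(unknown) = 6.41×10⁻⁷ / 2.247×10⁻⁶ = 0.29.

Φ = 0.29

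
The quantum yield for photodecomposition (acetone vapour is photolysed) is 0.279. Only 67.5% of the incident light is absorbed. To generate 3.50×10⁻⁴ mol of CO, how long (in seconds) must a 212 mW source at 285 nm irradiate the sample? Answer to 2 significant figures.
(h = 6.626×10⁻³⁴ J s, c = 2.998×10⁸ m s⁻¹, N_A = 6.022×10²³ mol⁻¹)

Photons that must be absorbed: 3.50×10⁻⁴ / 0.279 = 0.001254 mol.
Incident photons needed: 0.001254 / 0.675 = 0.001858 mol.
Photon energy: hc/λ = 6.970×10⁻¹⁹ J; per mole, 4.197×10⁵ J mol⁻¹.
Energy required: 0.001858 × 4.197×10⁵ = 779.8 J.
Time: 779.8 J / 0.212 W = 3700 s.

t ≈ 3700 s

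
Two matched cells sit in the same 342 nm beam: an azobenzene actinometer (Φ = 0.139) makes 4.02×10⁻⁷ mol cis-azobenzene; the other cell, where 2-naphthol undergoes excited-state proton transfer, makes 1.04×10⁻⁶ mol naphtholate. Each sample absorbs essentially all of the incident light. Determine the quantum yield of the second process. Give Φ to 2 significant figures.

Photons absorbed by the actinometer: 4.02×10⁻⁷ / 0.139 = 2.892×10⁻⁶ mol.
Φ(unknown) = 1.04×10⁻⁶ / 2.892×10⁻⁶ = 0.36.

Φ = 0.36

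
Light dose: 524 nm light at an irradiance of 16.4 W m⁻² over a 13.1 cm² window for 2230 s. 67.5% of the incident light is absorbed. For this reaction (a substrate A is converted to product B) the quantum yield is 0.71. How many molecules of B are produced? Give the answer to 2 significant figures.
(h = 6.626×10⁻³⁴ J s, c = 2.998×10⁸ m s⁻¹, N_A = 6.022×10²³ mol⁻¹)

6.1×10¹⁹ molecules

Photon energy at 524 nm: hc/λ = (6.626×10⁻³⁴)(2.998×10⁸)/(524×10⁻⁹) = 3.791×10⁻¹⁹ J.
Energy delivered: (16.4 W m⁻²)(13.1×10⁻⁴ m²)(2230 s) = 47.91 J.
Photons incident: 47.91 / 3.791×10⁻¹⁹ = 1.264×10²⁰, i.e. 1.264×10²⁰/6.022×10²³ = 2.099×10⁻⁴ mol.
Photons absorbed: 0.675 × 2.099×10⁻⁴ = 1.417×10⁻⁴ mol.
Product: Φ × n_abs = 0.71 × 1.417×10⁻⁴ = 1.006×10⁻⁴ mol.
As a count: 1.006×10⁻⁴ × 6.022×10²³ = 6.1×10¹⁹.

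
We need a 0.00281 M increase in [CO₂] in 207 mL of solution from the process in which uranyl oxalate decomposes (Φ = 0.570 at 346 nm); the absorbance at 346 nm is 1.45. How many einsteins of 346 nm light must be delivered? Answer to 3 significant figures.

Product: (0.00281 M)(0.207 L) = 5.817×10⁻⁴ mol.
Photons that must be absorbed: 5.817×10⁻⁴ / 0.570 = 0.001021 mol.
Fraction absorbed: 1 − 10^(−1.45) = 0.9645.
Incident photons needed: 0.001021 / 0.9645 = 0.001059 mol.

0.00106 einstein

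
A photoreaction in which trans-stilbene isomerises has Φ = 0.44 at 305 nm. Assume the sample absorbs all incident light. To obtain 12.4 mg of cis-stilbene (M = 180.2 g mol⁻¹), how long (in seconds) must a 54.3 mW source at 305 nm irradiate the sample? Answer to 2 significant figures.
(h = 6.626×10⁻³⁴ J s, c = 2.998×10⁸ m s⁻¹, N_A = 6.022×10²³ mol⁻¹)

t ≈ 1100 s

Product: 12.4 mg / 180.2 g mol⁻¹ = 6.881×10⁻⁵ mol.
Photons that must be absorbed: 6.881×10⁻⁵ / 0.44 = 1.564×10⁻⁴ mol.
Photon energy: hc/λ = 6.513×10⁻¹⁹ J; per mole, 3.922×10⁵ J mol⁻¹.
Energy required: 1.564×10⁻⁴ × 3.922×10⁵ = 61.34 J.
Time: 61.34 J / 0.0543 W = 1100 s.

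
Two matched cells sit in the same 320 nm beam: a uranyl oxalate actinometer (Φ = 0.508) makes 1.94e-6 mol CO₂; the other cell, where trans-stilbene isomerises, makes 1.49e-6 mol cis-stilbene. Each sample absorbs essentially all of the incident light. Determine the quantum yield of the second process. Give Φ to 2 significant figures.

Φ = 0.39

Photons absorbed by the actinometer: 1.94e-6 / 0.508 = 3.819e-6 mol.
Φ(unknown) = 1.49e-6 / 3.819e-6 = 0.39.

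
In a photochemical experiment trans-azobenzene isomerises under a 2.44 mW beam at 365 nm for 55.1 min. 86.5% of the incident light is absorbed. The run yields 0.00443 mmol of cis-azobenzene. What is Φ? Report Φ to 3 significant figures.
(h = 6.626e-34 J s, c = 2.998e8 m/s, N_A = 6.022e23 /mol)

Product: 0.00443 mmol = 4.43e-6 mol.
Photon energy at 365 nm: hc/λ = (6.626e-34)(2.998e8)/(365e-9) = 5.442e-19 J.
Energy delivered: (2.44 mW)(3306 s) = 8.067 J.
Photons incident: 8.067 / 5.442e-19 = 1.482e19, i.e. 1.482e19/6.022e23 = 2.461e-5 mol.
Photons absorbed: 0.865 × 2.461e-5 = 2.129e-5 mol.
Φ = 4.43e-6 mol / 2.129e-5 mol photons = 0.208.

Φ = 0.208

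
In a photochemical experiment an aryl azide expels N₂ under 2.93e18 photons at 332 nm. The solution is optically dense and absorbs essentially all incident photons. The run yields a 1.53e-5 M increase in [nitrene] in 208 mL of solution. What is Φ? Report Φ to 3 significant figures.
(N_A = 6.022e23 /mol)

Φ = 0.654

Product: (1.53e-5 M)(0.208 L) = 3.182e-6 mol.
Moles of photons: 2.93e18 / 6.022e23 = 4.865e-6 mol.
Φ = 3.182e-6 mol / 4.865e-6 mol photons = 0.654.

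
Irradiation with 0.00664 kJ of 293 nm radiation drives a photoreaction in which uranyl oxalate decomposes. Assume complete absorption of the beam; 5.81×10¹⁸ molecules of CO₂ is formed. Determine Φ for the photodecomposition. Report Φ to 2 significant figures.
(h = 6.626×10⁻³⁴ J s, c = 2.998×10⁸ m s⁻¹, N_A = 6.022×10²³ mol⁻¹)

Φ = 0.59

Product: 5.81×10¹⁸ / 6.022×10²³ = 9.648×10⁻⁶ mol.
Photon energy at 293 nm: hc/λ = (6.626×10⁻³⁴)(2.998×10⁸)/(293×10⁻⁹) = 6.780×10⁻¹⁹ J.
Incident energy: 0.00664 kJ = 6.64 J.
Photons incident: 6.64 / 6.780×10⁻¹⁹ = 9.794×10¹⁸, i.e. 9.794×10¹⁸/6.022×10²³ = 1.626×10⁻⁵ mol.
Φ = 9.648×10⁻⁶ mol / 1.626×10⁻⁵ mol photons = 0.59.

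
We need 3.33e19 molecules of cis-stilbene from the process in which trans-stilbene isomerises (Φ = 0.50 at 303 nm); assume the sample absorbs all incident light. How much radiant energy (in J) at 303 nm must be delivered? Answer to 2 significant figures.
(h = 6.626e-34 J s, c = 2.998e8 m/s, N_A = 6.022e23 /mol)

44 J

Product: 3.33e19 / 6.022e23 = 5.530e-5 mol.
Photons that must be absorbed: 5.530e-5 / 0.50 = 1.106e-4 mol.
Photon energy: hc/λ = 6.556e-19 J; per mole, 3.948e5 J mol⁻¹.
Energy required: 1.106e-4 × 3.948e5 = 44 J.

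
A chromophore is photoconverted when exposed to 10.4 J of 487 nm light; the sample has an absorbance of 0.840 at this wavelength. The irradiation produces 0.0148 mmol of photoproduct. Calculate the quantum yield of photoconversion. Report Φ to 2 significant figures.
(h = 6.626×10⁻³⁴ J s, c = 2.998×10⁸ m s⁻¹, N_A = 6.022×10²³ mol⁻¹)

Φ = 0.41

Product: 0.0148 mmol = 1.48×10⁻⁵ mol.
Photon energy at 487 nm: hc/λ = (6.626×10⁻³⁴)(2.998×10⁸)/(487×10⁻⁹) = 4.079×10⁻¹⁹ J.
Photons incident: 10.4 / 4.079×10⁻¹⁹ = 2.550×10¹⁹, i.e. 2.550×10¹⁹/6.022×10²³ = 4.234×10⁻⁵ mol.
Fraction absorbed: 1 − 10^(−0.840) = 0.8555.
Photons absorbed: 0.8555 × 4.234×10⁻⁵ = 3.622×10⁻⁵ mol.
Φ = 1.48×10⁻⁵ mol / 3.622×10⁻⁵ mol photons = 0.41.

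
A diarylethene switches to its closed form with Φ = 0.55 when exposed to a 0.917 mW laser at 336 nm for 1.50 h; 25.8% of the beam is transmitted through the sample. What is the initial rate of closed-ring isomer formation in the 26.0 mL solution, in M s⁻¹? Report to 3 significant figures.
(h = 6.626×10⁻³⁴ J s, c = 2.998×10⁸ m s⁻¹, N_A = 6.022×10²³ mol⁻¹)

4.04×10⁻⁸ M s⁻¹

Photon energy at 336 nm: hc/λ = (6.626×10⁻³⁴)(2.998×10⁸)/(336×10⁻⁹) = 5.912×10⁻¹⁹ J.
Energy delivered: (0.917 mW)(5400 s) = 4.952 J.
Photons incident: 4.952 / 5.912×10⁻¹⁹ = 8.376×10¹⁸, i.e. 8.376×10¹⁸/6.022×10²³ = 1.391×10⁻⁵ mol.
Fraction absorbed: 1 − 25.8/100 = 0.7420.
Photons absorbed: 0.7420 × 1.391×10⁻⁵ = 1.032×10⁻⁵ mol.
Product formed: 0.55 × 1.032×10⁻⁵ = 5.676×10⁻⁶ mol.
Rate: 5.676×10⁻⁶ mol / (5400 s × 0.026 L) = 4.04×10⁻⁸ M s⁻¹.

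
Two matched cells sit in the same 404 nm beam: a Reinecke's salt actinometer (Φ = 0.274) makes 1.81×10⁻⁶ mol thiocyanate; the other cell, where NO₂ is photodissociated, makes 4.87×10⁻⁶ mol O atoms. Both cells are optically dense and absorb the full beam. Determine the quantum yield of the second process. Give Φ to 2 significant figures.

Photons absorbed by the actinometer: 1.81×10⁻⁶ / 0.274 = 6.606×10⁻⁶ mol.
Φ(unknown) = 4.87×10⁻⁶ / 6.606×10⁻⁶ = 0.74.

Φ = 0.74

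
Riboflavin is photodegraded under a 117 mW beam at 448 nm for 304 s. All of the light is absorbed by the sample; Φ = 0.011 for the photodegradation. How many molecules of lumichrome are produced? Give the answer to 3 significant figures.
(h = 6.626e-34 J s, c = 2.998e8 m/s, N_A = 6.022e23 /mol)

Photon energy at 448 nm: hc/λ = (6.626e-34)(2.998e8)/(448e-9) = 4.434e-19 J.
Energy delivered: (117 mW)(304 s) = 35.57 J.
Photons incident: 35.57 / 4.434e-19 = 8.022e19, i.e. 8.022e19/6.022e23 = 1.332e-4 mol.
Product: Φ × n_abs = 0.011 × 1.332e-4 = 1.465e-6 mol.
As a count: 1.465e-6 × 6.022e23 = 8.82e17.

8.82e17 molecules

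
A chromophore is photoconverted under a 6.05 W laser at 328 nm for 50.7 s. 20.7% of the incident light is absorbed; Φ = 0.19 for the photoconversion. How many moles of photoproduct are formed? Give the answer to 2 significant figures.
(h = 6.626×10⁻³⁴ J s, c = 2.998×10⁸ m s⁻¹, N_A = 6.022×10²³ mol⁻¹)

3.3×10⁻⁵ mol

Photon energy at 328 nm: hc/λ = (6.626×10⁻³⁴)(2.998×10⁸)/(328×10⁻⁹) = 6.056×10⁻¹⁹ J.
Energy delivered: (6.05 W)(50.7 s) = 306.7 J.
Photons incident: 306.7 / 6.056×10⁻¹⁹ = 5.064×10²⁰, i.e. 5.064×10²⁰/6.022×10²³ = 8.409×10⁻⁴ mol.
Photons absorbed: 0.207 × 8.409×10⁻⁴ = 1.741×10⁻⁴ mol.
Product: Φ × n_abs = 0.19 × 1.741×10⁻⁴ = 3.308×10⁻⁵ mol.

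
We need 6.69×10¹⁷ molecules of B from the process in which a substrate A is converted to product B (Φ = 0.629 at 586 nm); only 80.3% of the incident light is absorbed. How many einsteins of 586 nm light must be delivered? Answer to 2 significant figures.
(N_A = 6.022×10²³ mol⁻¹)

2.2×10⁻⁶ einstein

Product: 6.69×10¹⁷ / 6.022×10²³ = 1.111×10⁻⁶ mol.
Photons that must be absorbed: 1.111×10⁻⁶ / 0.629 = 1.766×10⁻⁶ mol.
Incident photons needed: 1.766×10⁻⁶ / 0.803 = 2.199×10⁻⁶ mol.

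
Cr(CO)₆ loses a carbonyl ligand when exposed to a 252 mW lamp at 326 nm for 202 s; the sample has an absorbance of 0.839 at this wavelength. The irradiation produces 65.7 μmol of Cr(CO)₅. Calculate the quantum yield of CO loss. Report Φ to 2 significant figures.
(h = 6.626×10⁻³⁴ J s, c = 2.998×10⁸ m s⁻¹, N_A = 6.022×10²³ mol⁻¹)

Φ = 0.55

Product: 65.7 μmol = 6.57×10⁻⁵ mol.
Photon energy at 326 nm: hc/λ = (6.626×10⁻³⁴)(2.998×10⁸)/(326×10⁻⁹) = 6.093×10⁻¹⁹ J.
Energy delivered: (252 mW)(202 s) = 50.90 J.
Photons incident: 50.90 / 6.093×10⁻¹⁹ = 8.354×10¹⁹, i.e. 8.354×10¹⁹/6.022×10²³ = 1.387×10⁻⁴ mol.
Fraction absorbed: 1 − 10^(−0.839) = 0.8551.
Photons absorbed: 0.8551 × 1.387×10⁻⁴ = 1.186×10⁻⁴ mol.
Φ = 6.57×10⁻⁵ mol / 1.186×10⁻⁴ mol photons = 0.55.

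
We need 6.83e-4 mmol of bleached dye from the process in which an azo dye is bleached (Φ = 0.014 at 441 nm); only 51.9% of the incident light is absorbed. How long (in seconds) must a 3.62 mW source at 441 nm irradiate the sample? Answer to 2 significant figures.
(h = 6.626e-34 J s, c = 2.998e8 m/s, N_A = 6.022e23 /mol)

Product: 6.83e-4 mmol = 6.83e-7 mol.
Photons that must be absorbed: 6.83e-7 / 0.014 = 4.879e-5 mol.
Incident photons needed: 4.879e-5 / 0.519 = 9.401e-5 mol.
Photon energy: hc/λ = 4.504e-19 J; per mole, 2.712e5 J mol⁻¹.
Energy required: 9.401e-5 × 2.712e5 = 25.50 J.
Time: 25.50 J / 0.00362 W = 7000 s.

t ≈ 7000 s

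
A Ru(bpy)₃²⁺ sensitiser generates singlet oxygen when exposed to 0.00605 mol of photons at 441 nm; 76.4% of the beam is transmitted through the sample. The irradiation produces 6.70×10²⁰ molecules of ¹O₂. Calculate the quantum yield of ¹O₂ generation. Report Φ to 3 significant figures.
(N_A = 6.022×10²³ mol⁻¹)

Φ = 0.779

Product: 6.70×10²⁰ / 6.022×10²³ = 0.001113 mol.
Fraction absorbed: 1 − 76.4/100 = 0.2360.
Photons absorbed: 0.2360 × 0.00605 = 0.001428 mol.
Φ = 0.001113 mol / 0.001428 mol photons = 0.779.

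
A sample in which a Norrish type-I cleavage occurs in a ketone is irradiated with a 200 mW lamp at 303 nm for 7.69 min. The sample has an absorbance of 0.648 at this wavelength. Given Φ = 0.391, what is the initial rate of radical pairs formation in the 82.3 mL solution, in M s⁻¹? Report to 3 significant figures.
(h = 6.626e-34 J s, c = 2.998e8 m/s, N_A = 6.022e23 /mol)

1.87e-6 M s⁻¹

Photon energy at 303 nm: hc/λ = (6.626e-34)(2.998e8)/(303e-9) = 6.556e-19 J.
Energy delivered: (200 mW)(461.4 s) = 92.28 J.
Photons incident: 92.28 / 6.556e-19 = 1.408e20, i.e. 1.408e20/6.022e23 = 2.338e-4 mol.
Fraction absorbed: 1 − 10^(−0.648) = 0.7751.
Photons absorbed: 0.7751 × 2.338e-4 = 1.812e-4 mol.
Product formed: 0.391 × 1.812e-4 = 7.085e-5 mol.
Rate: 7.085e-5 mol / (461.4 s × 0.0823 L) = 1.87e-6 M s⁻¹.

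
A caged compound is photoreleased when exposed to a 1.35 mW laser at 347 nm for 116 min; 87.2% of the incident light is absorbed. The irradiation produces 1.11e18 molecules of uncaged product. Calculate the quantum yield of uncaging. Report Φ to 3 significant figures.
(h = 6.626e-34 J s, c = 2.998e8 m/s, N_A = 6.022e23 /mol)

Product: 1.11e18 / 6.022e23 = 1.843e-6 mol.
Photon energy at 347 nm: hc/λ = (6.626e-34)(2.998e8)/(347e-9) = 5.725e-19 J.
Energy delivered: (1.35 mW)(6960 s) = 9.396 J.
Photons incident: 9.396 / 5.725e-19 = 1.641e19, i.e. 1.641e19/6.022e23 = 2.725e-5 mol.
Photons absorbed: 0.872 × 2.725e-5 = 2.376e-5 mol.
Φ = 1.843e-6 mol / 2.376e-5 mol photons = 0.0776.

Φ = 0.0776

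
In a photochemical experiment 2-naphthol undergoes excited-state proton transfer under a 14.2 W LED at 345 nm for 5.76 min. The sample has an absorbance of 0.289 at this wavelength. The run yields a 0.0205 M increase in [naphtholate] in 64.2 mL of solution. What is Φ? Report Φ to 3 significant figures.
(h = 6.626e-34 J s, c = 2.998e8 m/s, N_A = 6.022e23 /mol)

Φ = 0.191

Product: (0.0205 M)(0.0642 L) = 0.001316 mol.
Photon energy at 345 nm: hc/λ = (6.626e-34)(2.998e8)/(345e-9) = 5.758e-19 J.
Energy delivered: (14.2 W)(345.6 s) = 4908 J.
Photons incident: 4908 / 5.758e-19 = 8.524e21, i.e. 8.524e21/6.022e23 = 0.01415 mol.
Fraction absorbed: 1 − 10^(−0.289) = 0.4860.
Photons absorbed: 0.4860 × 0.01415 = 0.006877 mol.
Φ = 0.001316 mol / 0.006877 mol photons = 0.191.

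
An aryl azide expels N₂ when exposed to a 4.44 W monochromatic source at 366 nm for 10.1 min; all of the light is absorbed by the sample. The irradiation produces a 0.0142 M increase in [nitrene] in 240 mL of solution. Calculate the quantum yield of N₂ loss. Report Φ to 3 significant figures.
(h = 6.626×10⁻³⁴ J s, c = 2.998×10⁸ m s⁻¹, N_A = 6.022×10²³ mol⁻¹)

Product: (0.0142 M)(0.24 L) = 0.003408 mol.
Photon energy at 366 nm: hc/λ = (6.626×10⁻³⁴)(2.998×10⁸)/(366×10⁻⁹) = 5.428×10⁻¹⁹ J.
Energy delivered: (4.44 W)(606 s) = 2691 J.
Photons incident: 2691 / 5.428×10⁻¹⁹ = 4.958×10²¹, i.e. 4.958×10²¹/6.022×10²³ = 0.008233 mol.
Φ = 0.003408 mol / 0.008233 mol photons = 0.414.

Φ = 0.414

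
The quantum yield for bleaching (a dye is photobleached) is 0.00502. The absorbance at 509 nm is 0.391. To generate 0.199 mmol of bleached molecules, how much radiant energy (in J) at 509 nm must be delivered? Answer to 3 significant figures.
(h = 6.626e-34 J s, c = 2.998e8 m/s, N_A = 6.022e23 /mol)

Product: 0.199 mmol = 1.99e-4 mol.
Photons that must be absorbed: 1.99e-4 / 0.00502 = 0.03964 mol.
Fraction absorbed: 1 − 10^(−0.391) = 0.5936.
Incident photons needed: 0.03964 / 0.5936 = 0.06678 mol.
Photon energy: hc/λ = 3.903e-19 J; per mole, 2.350e5 J mol⁻¹.
Energy required: 0.06678 × 2.350e5 = 1.57e4 J.

1.57e4 J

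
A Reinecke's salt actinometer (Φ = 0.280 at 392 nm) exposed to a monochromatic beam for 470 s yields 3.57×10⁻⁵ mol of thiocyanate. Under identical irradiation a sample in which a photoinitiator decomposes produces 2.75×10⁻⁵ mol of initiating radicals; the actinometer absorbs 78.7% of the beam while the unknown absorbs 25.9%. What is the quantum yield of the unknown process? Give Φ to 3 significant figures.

Photons absorbed by the actinometer: 3.57×10⁻⁵ / 0.280 = 1.275×10⁻⁴ mol.
Incident flux: 1.275×10⁻⁴ / 0.787 = 1.620×10⁻⁴ einstein.
Absorbed by unknown: 0.259 × 1.620×10⁻⁴ = 4.196×10⁻⁵ mol.
Φ(unknown) = 2.75×10⁻⁵ / 4.196×10⁻⁵ = 0.655.

Φ = 0.655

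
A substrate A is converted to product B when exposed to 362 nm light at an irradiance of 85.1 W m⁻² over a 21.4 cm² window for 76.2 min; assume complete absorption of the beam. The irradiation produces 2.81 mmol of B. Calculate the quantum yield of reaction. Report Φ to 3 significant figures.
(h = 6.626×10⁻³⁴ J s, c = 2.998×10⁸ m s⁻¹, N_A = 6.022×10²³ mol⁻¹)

Φ = 1.12

Product: 2.81 mmol = 0.00281 mol.
Photon energy at 362 nm: hc/λ = (6.626×10⁻³⁴)(2.998×10⁸)/(362×10⁻⁹) = 5.487×10⁻¹⁹ J.
Energy delivered: (85.1 W m⁻²)(21.4×10⁻⁴ m²)(4572 s) = 832.6 J.
Photons incident: 832.6 / 5.487×10⁻¹⁹ = 1.517×10²¹, i.e. 1.517×10²¹/6.022×10²³ = 0.002519 mol.
Φ = 0.00281 mol / 0.002519 mol photons = 1.12.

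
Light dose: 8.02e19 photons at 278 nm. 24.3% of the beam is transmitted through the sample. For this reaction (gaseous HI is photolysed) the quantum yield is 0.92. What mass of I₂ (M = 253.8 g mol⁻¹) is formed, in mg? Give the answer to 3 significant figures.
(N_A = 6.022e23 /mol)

23.5 mg

Moles of photons: 8.02e19 / 6.022e23 = 1.332e-4 mol.
Fraction absorbed: 1 − 24.3/100 = 0.7570.
Photons absorbed: 0.7570 × 1.332e-4 = 1.008e-4 mol.
Product: Φ × n_abs = 0.92 × 1.008e-4 = 9.274e-5 mol.
Mass: 9.274e-5 × 253.8 = 0.02354 g = 23.5 mg.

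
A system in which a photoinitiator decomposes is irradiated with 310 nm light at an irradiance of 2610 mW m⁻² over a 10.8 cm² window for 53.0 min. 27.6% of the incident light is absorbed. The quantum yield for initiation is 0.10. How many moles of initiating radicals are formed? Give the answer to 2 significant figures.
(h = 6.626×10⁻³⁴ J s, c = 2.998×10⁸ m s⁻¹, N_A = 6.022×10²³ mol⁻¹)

Photon energy at 310 nm: hc/λ = (6.626×10⁻³⁴)(2.998×10⁸)/(310×10⁻⁹) = 6.408×10⁻¹⁹ J.
Energy delivered: (2610 mW m⁻²)(10.8×10⁻⁴ m²)(3180 s) = 8.964 J.
Photons incident: 8.964 / 6.408×10⁻¹⁹ = 1.399×10¹⁹, i.e. 1.399×10¹⁹/6.022×10²³ = 2.323×10⁻⁵ mol.
Photons absorbed: 0.276 × 2.323×10⁻⁵ = 6.411×10⁻⁶ mol.
Product: Φ × n_abs = 0.10 × 6.411×10⁻⁶ = 6.411×10⁻⁷ mol.

6.4×10⁻⁷ mol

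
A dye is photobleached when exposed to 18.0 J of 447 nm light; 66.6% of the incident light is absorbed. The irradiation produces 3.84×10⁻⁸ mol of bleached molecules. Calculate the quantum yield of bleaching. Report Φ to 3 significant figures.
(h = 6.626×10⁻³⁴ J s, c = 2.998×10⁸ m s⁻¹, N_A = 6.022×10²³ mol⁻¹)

Φ = 8.57×10⁻⁴

Photon energy at 447 nm: hc/λ = (6.626×10⁻³⁴)(2.998×10⁸)/(447×10⁻⁹) = 4.444×10⁻¹⁹ J.
Photons incident: 18.0 / 4.444×10⁻¹⁹ = 4.050×10¹⁹, i.e. 4.050×10¹⁹/6.022×10²³ = 6.725×10⁻⁵ mol.
Photons absorbed: 0.666 × 6.725×10⁻⁵ = 4.479×10⁻⁵ mol.
Φ = 3.84×10⁻⁸ mol / 4.479×10⁻⁵ mol photons = 8.57×10⁻⁴.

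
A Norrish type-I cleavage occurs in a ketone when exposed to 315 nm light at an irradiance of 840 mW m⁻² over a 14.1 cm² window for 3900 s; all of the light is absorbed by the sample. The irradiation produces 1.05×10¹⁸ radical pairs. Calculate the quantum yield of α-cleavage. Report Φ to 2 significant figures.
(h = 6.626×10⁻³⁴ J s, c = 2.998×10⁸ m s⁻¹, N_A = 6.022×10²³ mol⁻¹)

Product: 1.05×10¹⁸ / 6.022×10²³ = 1.744×10⁻⁶ mol.
Photon energy at 315 nm: hc/λ = (6.626×10⁻³⁴)(2.998×10⁸)/(315×10⁻⁹) = 6.306×10⁻¹⁹ J.
Energy delivered: (840 mW m⁻²)(14.1×10⁻⁴ m²)(3900 s) = 4.619 J.
Photons incident: 4.619 / 6.306×10⁻¹⁹ = 7.325×10¹⁸, i.e. 7.325×10¹⁸/6.022×10²³ = 1.216×10⁻⁵ mol.
Φ = 1.744×10⁻⁶ mol / 1.216×10⁻⁵ mol photons = 0.14.

Φ = 0.14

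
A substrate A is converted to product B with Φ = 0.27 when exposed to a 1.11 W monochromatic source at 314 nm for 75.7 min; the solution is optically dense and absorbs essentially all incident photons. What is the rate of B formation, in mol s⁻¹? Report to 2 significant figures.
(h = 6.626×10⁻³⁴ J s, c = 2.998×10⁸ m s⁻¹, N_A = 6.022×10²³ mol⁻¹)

7.9×10⁻⁷ mol s⁻¹

Photon energy at 314 nm: hc/λ = (6.626×10⁻³⁴)(2.998×10⁸)/(314×10⁻⁹) = 6.326×10⁻¹⁹ J.
Energy delivered: (1.11 W)(4542 s) = 5042 J.
Photons incident: 5042 / 6.326×10⁻¹⁹ = 7.970×10²¹, i.e. 7.970×10²¹/6.022×10²³ = 0.01323 mol.
Product formed: 0.27 × 0.01323 = 0.003572 mol.
Rate: 0.003572 / 4542 s = 7.9×10⁻⁷ mol s⁻¹.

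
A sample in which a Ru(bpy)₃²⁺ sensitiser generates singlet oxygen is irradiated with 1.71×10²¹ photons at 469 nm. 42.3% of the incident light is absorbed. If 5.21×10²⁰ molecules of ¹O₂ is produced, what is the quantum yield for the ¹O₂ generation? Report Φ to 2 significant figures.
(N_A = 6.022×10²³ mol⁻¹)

Product: 5.21×10²⁰ / 6.022×10²³ = 8.652×10⁻⁴ mol.
Moles of photons: 1.71×10²¹ / 6.022×10²³ = 0.002840 mol.
Photons absorbed: 0.423 × 0.002840 = 0.001201 mol.
Φ = 8.652×10⁻⁴ mol / 0.001201 mol photons = 0.72.

Φ = 0.72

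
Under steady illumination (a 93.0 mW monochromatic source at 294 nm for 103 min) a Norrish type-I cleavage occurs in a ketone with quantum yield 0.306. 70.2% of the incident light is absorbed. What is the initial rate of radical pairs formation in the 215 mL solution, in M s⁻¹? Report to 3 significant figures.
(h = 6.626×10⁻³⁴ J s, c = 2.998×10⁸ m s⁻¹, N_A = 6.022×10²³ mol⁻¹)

Photon energy at 294 nm: hc/λ = (6.626×10⁻³⁴)(2.998×10⁸)/(294×10⁻⁹) = 6.757×10⁻¹⁹ J.
Energy delivered: (93.0 mW)(6180 s) = 574.7 J.
Photons incident: 574.7 / 6.757×10⁻¹⁹ = 8.505×10²⁰, i.e. 8.505×10²⁰/6.022×10²³ = 0.001412 mol.
Photons absorbed: 0.702 × 0.001412 = 9.912×10⁻⁴ mol.
Product formed: 0.306 × 9.912×10⁻⁴ = 3.033×10⁻⁴ mol.
Rate: 3.033×10⁻⁴ mol / (6180 s × 0.215 L) = 2.28×10⁻⁷ M s⁻¹.

2.28×10⁻⁷ M s⁻¹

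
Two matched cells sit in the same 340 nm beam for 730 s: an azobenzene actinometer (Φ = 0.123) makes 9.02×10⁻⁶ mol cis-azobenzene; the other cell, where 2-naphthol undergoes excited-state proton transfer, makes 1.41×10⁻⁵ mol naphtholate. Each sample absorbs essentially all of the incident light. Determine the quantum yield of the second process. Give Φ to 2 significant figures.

Φ = 0.19

Photons absorbed by the actinometer: 9.02×10⁻⁶ / 0.123 = 7.333×10⁻⁵ mol.
Φ(unknown) = 1.41×10⁻⁵ / 7.333×10⁻⁵ = 0.19.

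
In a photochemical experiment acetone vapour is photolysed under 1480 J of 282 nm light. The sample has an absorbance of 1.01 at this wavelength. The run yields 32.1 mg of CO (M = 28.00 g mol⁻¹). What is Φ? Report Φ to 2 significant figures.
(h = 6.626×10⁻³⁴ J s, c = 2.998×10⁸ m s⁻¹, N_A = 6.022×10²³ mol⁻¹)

Φ = 0.36

Product: 32.1 mg / 28.00 g mol⁻¹ = 0.001146 mol.
Photon energy at 282 nm: hc/λ = (6.626×10⁻³⁴)(2.998×10⁸)/(282×10⁻⁹) = 7.044×10⁻¹⁹ J.
Photons incident: 1480 / 7.044×10⁻¹⁹ = 2.101×10²¹, i.e. 2.101×10²¹/6.022×10²³ = 0.003489 mol.
Fraction absorbed: 1 − 10^(−1.01) = 0.9023.
Photons absorbed: 0.9023 × 0.003489 = 0.003148 mol.
Φ = 0.001146 mol / 0.003148 mol photons = 0.36.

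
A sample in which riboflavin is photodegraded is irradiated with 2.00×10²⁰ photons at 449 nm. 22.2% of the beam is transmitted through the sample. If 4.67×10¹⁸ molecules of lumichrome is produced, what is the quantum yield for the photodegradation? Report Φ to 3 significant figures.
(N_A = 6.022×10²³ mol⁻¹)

Product: 4.67×10¹⁸ / 6.022×10²³ = 7.755×10⁻⁶ mol.
Moles of photons: 2.00×10²⁰ / 6.022×10²³ = 3.321×10⁻⁴ mol.
Fraction absorbed: 1 − 22.2/100 = 0.7780.
Photons absorbed: 0.7780 × 3.321×10⁻⁴ = 2.584×10⁻⁴ mol.
Φ = 7.755×10⁻⁶ mol / 2.584×10⁻⁴ mol photons = 0.0300.

Φ = 0.0300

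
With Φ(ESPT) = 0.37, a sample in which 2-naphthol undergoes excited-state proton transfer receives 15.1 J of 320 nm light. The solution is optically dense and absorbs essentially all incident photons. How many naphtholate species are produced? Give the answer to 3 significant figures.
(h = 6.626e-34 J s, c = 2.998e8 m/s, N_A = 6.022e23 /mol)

9.00e18 species

Photon energy at 320 nm: hc/λ = (6.626e-34)(2.998e8)/(320e-9) = 6.208e-19 J.
Photons incident: 15.1 / 6.208e-19 = 2.432e19, i.e. 2.432e19/6.022e23 = 4.039e-5 mol.
Product: Φ × n_abs = 0.37 × 4.039e-5 = 1.494e-5 mol.
As a count: 1.494e-5 × 6.022e23 = 9.00e18.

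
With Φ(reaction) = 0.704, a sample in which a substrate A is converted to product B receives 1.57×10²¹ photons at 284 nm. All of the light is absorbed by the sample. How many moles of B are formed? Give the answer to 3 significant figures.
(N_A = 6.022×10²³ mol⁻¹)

Moles of photons: 1.57×10²¹ / 6.022×10²³ = 0.002607 mol.
Product: Φ × n_abs = 0.704 × 0.002607 = 0.001835 mol.

0.00184 mol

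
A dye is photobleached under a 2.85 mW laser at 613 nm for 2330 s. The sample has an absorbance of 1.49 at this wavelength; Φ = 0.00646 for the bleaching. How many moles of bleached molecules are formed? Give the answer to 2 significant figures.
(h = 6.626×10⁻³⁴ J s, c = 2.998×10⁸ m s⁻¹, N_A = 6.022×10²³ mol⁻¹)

Photon energy at 613 nm: hc/λ = (6.626×10⁻³⁴)(2.998×10⁸)/(613×10⁻⁹) = 3.241×10⁻¹⁹ J.
Energy delivered: (2.85 mW)(2330 s) = 6.641 J.
Photons incident: 6.641 / 3.241×10⁻¹⁹ = 2.049×10¹⁹, i.e. 2.049×10¹⁹/6.022×10²³ = 3.403×10⁻⁵ mol.
Fraction absorbed: 1 − 10^(−1.49) = 0.9676.
Photons absorbed: 0.9676 × 3.403×10⁻⁵ = 3.293×10⁻⁵ mol.
Product: Φ × n_abs = 0.00646 × 3.293×10⁻⁵ = 2.127×10⁻⁷ mol.

2.1×10⁻⁷ mol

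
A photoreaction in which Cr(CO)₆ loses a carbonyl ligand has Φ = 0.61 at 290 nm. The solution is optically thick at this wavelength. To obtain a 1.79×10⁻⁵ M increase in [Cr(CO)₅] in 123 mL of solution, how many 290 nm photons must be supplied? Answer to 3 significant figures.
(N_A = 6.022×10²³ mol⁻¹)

2.17×10¹⁸ photons

Product: (1.79×10⁻⁵ M)(0.123 L) = 2.202×10⁻⁶ mol.
Photons that must be absorbed: 2.202×10⁻⁶ / 0.61 = 3.610×10⁻⁶ mol.
Photon count: 3.610×10⁻⁶ × 6.022×10²³ = 2.17×10¹⁸.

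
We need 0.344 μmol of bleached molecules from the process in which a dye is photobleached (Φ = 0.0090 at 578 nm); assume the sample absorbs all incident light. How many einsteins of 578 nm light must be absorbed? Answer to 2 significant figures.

Product: 0.344 μmol = 3.44e-7 mol.
Photons that must be absorbed: 3.44e-7 / 0.0090 = 3.822e-5 mol.

3.8e-5 einstein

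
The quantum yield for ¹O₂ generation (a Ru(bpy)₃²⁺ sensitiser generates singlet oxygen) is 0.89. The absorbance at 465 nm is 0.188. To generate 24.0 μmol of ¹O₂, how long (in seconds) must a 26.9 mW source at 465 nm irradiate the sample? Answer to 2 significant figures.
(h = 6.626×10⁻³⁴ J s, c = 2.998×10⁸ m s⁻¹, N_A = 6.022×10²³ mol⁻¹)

t ≈ 730 s

Product: 24.0 μmol = 2.40×10⁻⁵ mol.
Photons that must be absorbed: 2.40×10⁻⁵ / 0.89 = 2.697×10⁻⁵ mol.
Fraction absorbed: 1 − 10^(−0.188) = 0.3514.
Incident photons needed: 2.697×10⁻⁵ / 0.3514 = 7.675×10⁻⁵ mol.
Photon energy: hc/λ = 4.272×10⁻¹⁹ J; per mole, 2.573×10⁵ J mol⁻¹.
Energy required: 7.675×10⁻⁵ × 2.573×10⁵ = 19.75 J.
Time: 19.75 J / 0.0269 W = 730 s.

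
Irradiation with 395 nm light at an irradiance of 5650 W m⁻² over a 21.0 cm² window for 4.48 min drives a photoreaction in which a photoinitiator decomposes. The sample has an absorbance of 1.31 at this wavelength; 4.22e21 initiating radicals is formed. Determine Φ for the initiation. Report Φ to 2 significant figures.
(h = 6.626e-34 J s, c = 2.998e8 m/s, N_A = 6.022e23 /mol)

Φ = 0.70

Product: 4.22e21 / 6.022e23 = 0.007008 mol.
Photon energy at 395 nm: hc/λ = (6.626e-34)(2.998e8)/(395e-9) = 5.029e-19 J.
Energy delivered: (5650 W m⁻²)(21.0e-4 m²)(268.8 s) = 3189 J.
Photons incident: 3189 / 5.029e-19 = 6.341e21, i.e. 6.341e21/6.022e23 = 0.01053 mol.
Fraction absorbed: 1 − 10^(−1.31) = 0.9510.
Photons absorbed: 0.9510 × 0.01053 = 0.01001 mol.
Φ = 0.007008 mol / 0.01001 mol photons = 0.70.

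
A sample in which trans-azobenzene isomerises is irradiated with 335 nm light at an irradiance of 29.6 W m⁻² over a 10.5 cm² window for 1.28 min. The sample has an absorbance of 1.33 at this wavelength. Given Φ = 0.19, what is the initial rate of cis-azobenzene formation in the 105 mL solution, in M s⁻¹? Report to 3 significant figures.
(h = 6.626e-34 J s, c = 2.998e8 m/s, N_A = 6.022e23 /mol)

1.50e-7 M s⁻¹

Photon energy at 335 nm: hc/λ = (6.626e-34)(2.998e8)/(335e-9) = 5.930e-19 J.
Energy delivered: (29.6 W m⁻²)(10.5e-4 m²)(76.8 s) = 2.387 J.
Photons incident: 2.387 / 5.930e-19 = 4.025e18, i.e. 4.025e18/6.022e23 = 6.684e-6 mol.
Fraction absorbed: 1 − 10^(−1.33) = 0.9532.
Photons absorbed: 0.9532 × 6.684e-6 = 6.371e-6 mol.
Product formed: 0.19 × 6.371e-6 = 1.210e-6 mol.
Rate: 1.210e-6 mol / (76.8 s × 0.105 L) = 1.50e-7 M s⁻¹.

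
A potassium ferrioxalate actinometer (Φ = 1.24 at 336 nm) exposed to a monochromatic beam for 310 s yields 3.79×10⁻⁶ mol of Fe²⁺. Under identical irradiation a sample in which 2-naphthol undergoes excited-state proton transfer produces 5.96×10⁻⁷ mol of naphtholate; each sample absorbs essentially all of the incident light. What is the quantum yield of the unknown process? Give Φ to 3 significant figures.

Φ = 0.195

Photons absorbed by the actinometer: 3.79×10⁻⁶ / 1.24 = 3.056×10⁻⁶ mol.
Φ(unknown) = 5.96×10⁻⁷ / 3.056×10⁻⁶ = 0.195.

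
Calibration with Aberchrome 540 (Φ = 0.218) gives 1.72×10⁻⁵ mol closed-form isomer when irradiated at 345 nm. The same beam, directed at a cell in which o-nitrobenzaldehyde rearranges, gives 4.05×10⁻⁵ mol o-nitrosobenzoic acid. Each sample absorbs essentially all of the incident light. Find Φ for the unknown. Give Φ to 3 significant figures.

Φ = 0.513

Photons absorbed by the actinometer: 1.72×10⁻⁵ / 0.218 = 7.890×10⁻⁵ mol.
Φ(unknown) = 4.05×10⁻⁵ / 7.890×10⁻⁵ = 0.513.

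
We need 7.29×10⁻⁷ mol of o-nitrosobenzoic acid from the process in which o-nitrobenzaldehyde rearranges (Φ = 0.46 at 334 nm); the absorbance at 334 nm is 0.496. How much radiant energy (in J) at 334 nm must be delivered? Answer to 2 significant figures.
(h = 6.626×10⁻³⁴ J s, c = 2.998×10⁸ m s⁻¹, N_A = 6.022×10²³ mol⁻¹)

Photons that must be absorbed: 7.29×10⁻⁷ / 0.46 = 1.585×10⁻⁶ mol.
Fraction absorbed: 1 − 10^(−0.496) = 0.6808.
Incident photons needed: 1.585×10⁻⁶ / 0.6808 = 2.328×10⁻⁶ mol.
Photon energy: hc/λ = 5.948×10⁻¹⁹ J; per mole, 3.582×10⁵ J mol⁻¹.
Energy required: 2.328×10⁻⁶ × 3.582×10⁵ = 0.83 J.

0.83 J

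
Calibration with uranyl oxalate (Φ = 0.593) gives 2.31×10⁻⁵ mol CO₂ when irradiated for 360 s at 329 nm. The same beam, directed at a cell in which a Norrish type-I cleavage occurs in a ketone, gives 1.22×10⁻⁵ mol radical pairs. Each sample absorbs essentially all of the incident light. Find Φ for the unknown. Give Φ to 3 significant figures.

Photons absorbed by the actinometer: 2.31×10⁻⁵ / 0.593 = 3.895×10⁻⁵ mol.
Φ(unknown) = 1.22×10⁻⁵ / 3.895×10⁻⁵ = 0.313.

Φ = 0.313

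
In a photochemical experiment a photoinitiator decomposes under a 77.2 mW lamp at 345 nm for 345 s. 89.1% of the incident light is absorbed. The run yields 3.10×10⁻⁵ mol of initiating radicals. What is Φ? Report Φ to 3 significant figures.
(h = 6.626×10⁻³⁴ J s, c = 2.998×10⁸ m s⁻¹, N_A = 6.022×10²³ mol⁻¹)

Photon energy at 345 nm: hc/λ = (6.626×10⁻³⁴)(2.998×10⁸)/(345×10⁻⁹) = 5.758×10⁻¹⁹ J.
Energy delivered: (77.2 mW)(345 s) = 26.63 J.
Photons incident: 26.63 / 5.758×10⁻¹⁹ = 4.625×10¹⁹, i.e. 4.625×10¹⁹/6.022×10²³ = 7.680×10⁻⁵ mol.
Photons absorbed: 0.891 × 7.680×10⁻⁵ = 6.843×10⁻⁵ mol.
Φ = 3.10×10⁻⁵ mol / 6.843×10⁻⁵ mol photons = 0.453.

Φ = 0.453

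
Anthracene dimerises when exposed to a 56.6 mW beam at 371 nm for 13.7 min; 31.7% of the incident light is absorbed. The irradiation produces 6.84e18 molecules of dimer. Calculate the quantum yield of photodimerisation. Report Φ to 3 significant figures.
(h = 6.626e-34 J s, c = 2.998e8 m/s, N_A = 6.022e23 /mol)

Φ = 0.248

Product: 6.84e18 / 6.022e23 = 1.136e-5 mol.
Photon energy at 371 nm: hc/λ = (6.626e-34)(2.998e8)/(371e-9) = 5.354e-19 J.
Energy delivered: (56.6 mW)(822 s) = 46.53 J.
Photons incident: 46.53 / 5.354e-19 = 8.691e19, i.e. 8.691e19/6.022e23 = 1.443e-4 mol.
Photons absorbed: 0.317 × 1.443e-4 = 4.574e-5 mol.
Φ = 1.136e-5 mol / 4.574e-5 mol photons = 0.248.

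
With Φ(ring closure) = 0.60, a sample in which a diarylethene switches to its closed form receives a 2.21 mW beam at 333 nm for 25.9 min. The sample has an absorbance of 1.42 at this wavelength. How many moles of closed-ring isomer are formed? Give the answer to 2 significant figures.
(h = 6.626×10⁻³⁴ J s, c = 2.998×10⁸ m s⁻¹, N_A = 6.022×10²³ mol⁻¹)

5.5×10⁻⁶ mol

Photon energy at 333 nm: hc/λ = (6.626×10⁻³⁴)(2.998×10⁸)/(333×10⁻⁹) = 5.965×10⁻¹⁹ J.
Energy delivered: (2.21 mW)(1554 s) = 3.434 J.
Photons incident: 3.434 / 5.965×10⁻¹⁹ = 5.757×10¹⁸, i.e. 5.757×10¹⁸/6.022×10²³ = 9.560×10⁻⁶ mol.
Fraction absorbed: 1 − 10^(−1.42) = 0.9620.
Photons absorbed: 0.9620 × 9.560×10⁻⁶ = 9.197×10⁻⁶ mol.
Product: Φ × n_abs = 0.60 × 9.197×10⁻⁶ = 5.518×10⁻⁶ mol.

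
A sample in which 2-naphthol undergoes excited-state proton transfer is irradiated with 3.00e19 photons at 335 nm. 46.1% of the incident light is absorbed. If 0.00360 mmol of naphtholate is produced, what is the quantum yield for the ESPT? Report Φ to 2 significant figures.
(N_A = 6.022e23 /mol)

Φ = 0.16

Product: 0.00360 mmol = 3.60e-6 mol.
Moles of photons: 3.00e19 / 6.022e23 = 4.982e-5 mol.
Photons absorbed: 0.461 × 4.982e-5 = 2.297e-5 mol.
Φ = 3.60e-6 mol / 2.297e-5 mol photons = 0.16.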